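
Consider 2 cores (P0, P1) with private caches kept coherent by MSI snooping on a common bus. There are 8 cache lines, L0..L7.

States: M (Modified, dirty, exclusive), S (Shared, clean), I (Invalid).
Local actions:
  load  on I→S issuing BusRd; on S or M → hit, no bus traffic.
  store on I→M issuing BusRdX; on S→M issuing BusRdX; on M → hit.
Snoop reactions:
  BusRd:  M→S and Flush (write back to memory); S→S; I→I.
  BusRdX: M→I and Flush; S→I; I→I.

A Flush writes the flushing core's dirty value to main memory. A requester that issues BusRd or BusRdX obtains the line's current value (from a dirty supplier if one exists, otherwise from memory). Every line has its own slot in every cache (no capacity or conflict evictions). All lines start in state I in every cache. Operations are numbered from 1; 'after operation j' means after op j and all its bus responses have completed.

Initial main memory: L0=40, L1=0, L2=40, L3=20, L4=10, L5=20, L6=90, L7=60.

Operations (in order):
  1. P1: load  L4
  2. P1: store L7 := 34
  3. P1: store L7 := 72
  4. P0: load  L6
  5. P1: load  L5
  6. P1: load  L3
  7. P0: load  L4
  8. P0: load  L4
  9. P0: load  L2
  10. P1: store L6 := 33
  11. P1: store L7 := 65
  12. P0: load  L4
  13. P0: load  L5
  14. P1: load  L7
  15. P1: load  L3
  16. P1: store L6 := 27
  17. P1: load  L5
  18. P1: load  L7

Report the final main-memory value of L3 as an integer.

memory[L3] = 20

  op1 P1: load  L4 → I/S on L4; bus BusRd; mem=10
  op2 P1: store L7 := 34 → I/M on L7; bus BusRdX; mem=60
  op3 P1: store L7 := 72 → I/M on L7; bus (none); mem=60
  op4 P0: load  L6 → S/I on L6; bus BusRd; mem=90
  op5 P1: load  L5 → I/S on L5; bus BusRd; mem=20
  op6 P1: load  L3 → I/S on L3; bus BusRd; mem=20
  op7 P0: load  L4 → S/S on L4; bus BusRd; mem=10
  op8 P0: load  L4 → S/S on L4; bus (none); mem=10
  op9 P0: load  L2 → S/I on L2; bus BusRd; mem=40
  op10 P1: store L6 := 33 → I/M on L6; bus BusRdX; mem=90
  op11 P1: store L7 := 65 → I/M on L7; bus (none); mem=60
  op12 P0: load  L4 → S/S on L4; bus (none); mem=10
  op13 P0: load  L5 → S/S on L5; bus BusRd; mem=20
  op14 P1: load  L7 → I/M on L7; bus (none); mem=60
  op15 P1: load  L3 → I/S on L3; bus (none); mem=20
  op16 P1: store L6 := 27 → I/M on L6; bus (none); mem=90
  op17 P1: load  L5 → S/S on L5; bus (none); mem=20
  op18 P1: load  L7 → I/M on L7; bus (none); mem=60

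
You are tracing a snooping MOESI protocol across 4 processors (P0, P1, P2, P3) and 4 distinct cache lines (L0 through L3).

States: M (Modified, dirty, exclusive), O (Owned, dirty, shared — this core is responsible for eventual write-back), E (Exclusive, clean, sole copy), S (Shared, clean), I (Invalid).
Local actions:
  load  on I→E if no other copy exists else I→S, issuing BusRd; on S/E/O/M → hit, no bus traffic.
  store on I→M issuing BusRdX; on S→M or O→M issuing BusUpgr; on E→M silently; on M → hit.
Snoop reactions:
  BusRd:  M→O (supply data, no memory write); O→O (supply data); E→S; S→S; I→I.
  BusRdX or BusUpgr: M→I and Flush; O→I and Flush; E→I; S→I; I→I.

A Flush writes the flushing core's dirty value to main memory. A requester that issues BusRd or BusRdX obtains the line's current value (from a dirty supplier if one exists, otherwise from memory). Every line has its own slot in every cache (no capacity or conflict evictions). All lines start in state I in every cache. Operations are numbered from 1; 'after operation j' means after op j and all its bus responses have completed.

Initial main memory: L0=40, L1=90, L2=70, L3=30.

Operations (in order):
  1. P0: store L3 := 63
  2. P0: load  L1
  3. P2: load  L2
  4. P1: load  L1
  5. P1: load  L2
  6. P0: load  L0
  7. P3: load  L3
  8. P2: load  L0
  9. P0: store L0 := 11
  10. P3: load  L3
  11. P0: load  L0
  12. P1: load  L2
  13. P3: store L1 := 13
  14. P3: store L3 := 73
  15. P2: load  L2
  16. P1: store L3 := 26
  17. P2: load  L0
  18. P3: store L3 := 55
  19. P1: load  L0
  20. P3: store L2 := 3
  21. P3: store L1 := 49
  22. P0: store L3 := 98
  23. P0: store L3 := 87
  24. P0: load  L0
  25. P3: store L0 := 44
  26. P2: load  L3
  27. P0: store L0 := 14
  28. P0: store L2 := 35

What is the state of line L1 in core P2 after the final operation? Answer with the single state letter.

state = I

[1] P0: store L3 := 63 | P0:M(63), P1:I, P2:I, P3:I | bus: BusRdX
[2] P0: load  L1 | P0:E(90), P1:I, P2:I, P3:I | bus: BusRd
[3] P2: load  L2 | P0:I, P1:I, P2:E(70), P3:I | bus: BusRd
[4] P1: load  L1 | P0:S(90), P1:S(90), P2:I, P3:I | bus: BusRd
[5] P1: load  L2 | P0:I, P1:S(70), P2:S(70), P3:I | bus: BusRd
[6] P0: load  L0 | P0:E(40), P1:I, P2:I, P3:I | bus: BusRd
[7] P3: load  L3 | P0:O(63), P1:I, P2:I, P3:S(63) | bus: BusRd
[8] P2: load  L0 | P0:S(40), P1:I, P2:S(40), P3:I | bus: BusRd
[9] P0: store L0 := 11 | P0:M(11), P1:I, P2:I, P3:I | bus: BusUpgr
[10] P3: load  L3 | P0:O(63), P1:I, P2:I, P3:S(63) | bus: none
[11] P0: load  L0 | P0:M(11), P1:I, P2:I, P3:I | bus: none
[12] P1: load  L2 | P0:I, P1:S(70), P2:S(70), P3:I | bus: none
[13] P3: store L1 := 13 | P0:I, P1:I, P2:I, P3:M(13) | bus: BusRdX
[14] P3: store L3 := 73 | P0:I, P1:I, P2:I, P3:M(73) | bus: BusUpgr,Flush
[15] P2: load  L2 | P0:I, P1:S(70), P2:S(70), P3:I | bus: none
[16] P1: store L3 := 26 | P0:I, P1:M(26), P2:I, P3:I | bus: BusRdX,Flush
[17] P2: load  L0 | P0:O(11), P1:I, P2:S(11), P3:I | bus: BusRd
[18] P3: store L3 := 55 | P0:I, P1:I, P2:I, P3:M(55) | bus: BusRdX,Flush
[19] P1: load  L0 | P0:O(11), P1:S(11), P2:S(11), P3:I | bus: BusRd
[20] P3: store L2 := 3 | P0:I, P1:I, P2:I, P3:M(3) | bus: BusRdX
[21] P3: store L1 := 49 | P0:I, P1:I, P2:I, P3:M(49) | bus: none
[22] P0: store L3 := 98 | P0:M(98), P1:I, P2:I, P3:I | bus: BusRdX,Flush
[23] P0: store L3 := 87 | P0:M(87), P1:I, P2:I, P3:I | bus: none
[24] P0: load  L0 | P0:O(11), P1:S(11), P2:S(11), P3:I | bus: none
[25] P3: store L0 := 44 | P0:I, P1:I, P2:I, P3:M(44) | bus: BusRdX,Flush
[26] P2: load  L3 | P0:O(87), P1:I, P2:S(87), P3:I | bus: BusRd
[27] P0: store L0 := 14 | P0:M(14), P1:I, P2:I, P3:I | bus: BusRdX,Flush
[28] P0: store L2 := 35 | P0:M(35), P1:I, P2:I, P3:I | bus: BusRdX,Flush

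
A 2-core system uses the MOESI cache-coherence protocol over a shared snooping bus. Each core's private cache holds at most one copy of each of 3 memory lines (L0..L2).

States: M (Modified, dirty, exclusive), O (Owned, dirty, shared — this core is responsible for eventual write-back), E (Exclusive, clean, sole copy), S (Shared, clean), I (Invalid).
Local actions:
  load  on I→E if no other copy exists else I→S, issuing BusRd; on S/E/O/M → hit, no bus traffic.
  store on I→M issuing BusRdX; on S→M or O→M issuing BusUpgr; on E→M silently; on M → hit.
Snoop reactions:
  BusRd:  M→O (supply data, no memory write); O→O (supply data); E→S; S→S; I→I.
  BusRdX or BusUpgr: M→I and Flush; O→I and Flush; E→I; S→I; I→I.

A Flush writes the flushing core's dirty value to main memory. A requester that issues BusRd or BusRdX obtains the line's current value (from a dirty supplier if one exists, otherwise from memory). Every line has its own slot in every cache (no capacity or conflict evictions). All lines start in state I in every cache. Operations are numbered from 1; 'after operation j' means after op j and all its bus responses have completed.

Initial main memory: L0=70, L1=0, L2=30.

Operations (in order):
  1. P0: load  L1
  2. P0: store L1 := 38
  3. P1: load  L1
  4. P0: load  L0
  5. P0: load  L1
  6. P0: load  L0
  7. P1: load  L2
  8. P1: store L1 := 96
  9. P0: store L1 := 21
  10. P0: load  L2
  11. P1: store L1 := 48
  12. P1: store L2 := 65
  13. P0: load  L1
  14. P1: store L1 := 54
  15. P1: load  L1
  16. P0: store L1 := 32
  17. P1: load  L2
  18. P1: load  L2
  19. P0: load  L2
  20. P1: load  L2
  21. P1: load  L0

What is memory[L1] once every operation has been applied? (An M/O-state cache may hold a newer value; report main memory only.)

[1] P0: load  L1 | P0:E(0), P1:I | bus: BusRd
[2] P0: store L1 := 38 | P0:M(38), P1:I | bus: none
[3] P1: load  L1 | P0:O(38), P1:S(38) | bus: BusRd
[4] P0: load  L0 | P0:E(70), P1:I | bus: BusRd
[5] P0: load  L1 | P0:O(38), P1:S(38) | bus: none
[6] P0: load  L0 | P0:E(70), P1:I | bus: none
[7] P1: load  L2 | P0:I, P1:E(30) | bus: BusRd
[8] P1: store L1 := 96 | P0:I, P1:M(96) | bus: BusUpgr,Flush
[9] P0: store L1 := 21 | P0:M(21), P1:I | bus: BusRdX,Flush
[10] P0: load  L2 | P0:S(30), P1:S(30) | bus: BusRd
[11] P1: store L1 := 48 | P0:I, P1:M(48) | bus: BusRdX,Flush
[12] P1: store L2 := 65 | P0:I, P1:M(65) | bus: BusUpgr
[13] P0: load  L1 | P0:S(48), P1:O(48) | bus: BusRd
[14] P1: store L1 := 54 | P0:I, P1:M(54) | bus: BusUpgr
[15] P1: load  L1 | P0:I, P1:M(54) | bus: none
[16] P0: store L1 := 32 | P0:M(32), P1:I | bus: BusRdX,Flush
[17] P1: load  L2 | P0:I, P1:M(65) | bus: none
[18] P1: load  L2 | P0:I, P1:M(65) | bus: none
[19] P0: load  L2 | P0:S(65), P1:O(65) | bus: BusRd
[20] P1: load  L2 | P0:S(65), P1:O(65) | bus: none
[21] P1: load  L0 | P0:S(70), P1:S(70) | bus: BusRd

memory[L1] = 54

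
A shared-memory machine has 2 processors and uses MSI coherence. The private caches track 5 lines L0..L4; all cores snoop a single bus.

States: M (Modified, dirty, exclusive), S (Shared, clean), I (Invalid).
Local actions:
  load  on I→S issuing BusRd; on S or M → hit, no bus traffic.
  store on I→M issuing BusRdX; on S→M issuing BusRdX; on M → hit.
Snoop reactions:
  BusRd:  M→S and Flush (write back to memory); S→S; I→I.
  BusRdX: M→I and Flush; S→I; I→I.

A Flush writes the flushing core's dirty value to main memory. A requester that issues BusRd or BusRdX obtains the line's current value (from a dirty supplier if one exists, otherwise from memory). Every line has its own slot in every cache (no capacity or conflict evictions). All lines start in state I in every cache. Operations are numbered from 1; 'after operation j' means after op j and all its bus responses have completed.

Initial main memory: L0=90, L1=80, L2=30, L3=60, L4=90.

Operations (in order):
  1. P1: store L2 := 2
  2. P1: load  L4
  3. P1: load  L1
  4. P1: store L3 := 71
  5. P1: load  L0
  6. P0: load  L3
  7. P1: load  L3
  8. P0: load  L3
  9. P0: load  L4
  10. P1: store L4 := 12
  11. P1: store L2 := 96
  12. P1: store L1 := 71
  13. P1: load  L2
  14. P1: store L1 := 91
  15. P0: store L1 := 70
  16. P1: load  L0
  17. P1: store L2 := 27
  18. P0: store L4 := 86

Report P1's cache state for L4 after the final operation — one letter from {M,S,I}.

step 1: P1: store L2 := 2  ⟶  IM  (L2)  txn=BusRdX  M[L2]=30
step 2: P1: load  L4  ⟶  IS  (L4)  txn=BusRd  M[L4]=90
step 3: P1: load  L1  ⟶  IS  (L1)  txn=BusRd  M[L1]=80
step 4: P1: store L3 := 71  ⟶  IM  (L3)  txn=BusRdX  M[L3]=60
step 5: P1: load  L0  ⟶  IS  (L0)  txn=BusRd  M[L0]=90
step 6: P0: load  L3  ⟶  SS  (L3)  txn=BusRd+Flush  M[L3]=71
step 7: P1: load  L3  ⟶  SS  (L3)  txn=∅  M[L3]=71
step 8: P0: load  L3  ⟶  SS  (L3)  txn=∅  M[L3]=71
step 9: P0: load  L4  ⟶  SS  (L4)  txn=BusRd  M[L4]=90
step 10: P1: store L4 := 12  ⟶  IM  (L4)  txn=BusRdX  M[L4]=90
step 11: P1: store L2 := 96  ⟶  IM  (L2)  txn=∅  M[L2]=30
step 12: P1: store L1 := 71  ⟶  IM  (L1)  txn=BusRdX  M[L1]=80
step 13: P1: load  L2  ⟶  IM  (L2)  txn=∅  M[L2]=30
step 14: P1: store L1 := 91  ⟶  IM  (L1)  txn=∅  M[L1]=80
step 15: P0: store L1 := 70  ⟶  MI  (L1)  txn=BusRdX+Flush  M[L1]=91
step 16: P1: load  L0  ⟶  IS  (L0)  txn=∅  M[L0]=90
step 17: P1: store L2 := 27  ⟶  IM  (L2)  txn=∅  M[L2]=30
step 18: P0: store L4 := 86  ⟶  MI  (L4)  txn=BusRdX+Flush  M[L4]=12

state = I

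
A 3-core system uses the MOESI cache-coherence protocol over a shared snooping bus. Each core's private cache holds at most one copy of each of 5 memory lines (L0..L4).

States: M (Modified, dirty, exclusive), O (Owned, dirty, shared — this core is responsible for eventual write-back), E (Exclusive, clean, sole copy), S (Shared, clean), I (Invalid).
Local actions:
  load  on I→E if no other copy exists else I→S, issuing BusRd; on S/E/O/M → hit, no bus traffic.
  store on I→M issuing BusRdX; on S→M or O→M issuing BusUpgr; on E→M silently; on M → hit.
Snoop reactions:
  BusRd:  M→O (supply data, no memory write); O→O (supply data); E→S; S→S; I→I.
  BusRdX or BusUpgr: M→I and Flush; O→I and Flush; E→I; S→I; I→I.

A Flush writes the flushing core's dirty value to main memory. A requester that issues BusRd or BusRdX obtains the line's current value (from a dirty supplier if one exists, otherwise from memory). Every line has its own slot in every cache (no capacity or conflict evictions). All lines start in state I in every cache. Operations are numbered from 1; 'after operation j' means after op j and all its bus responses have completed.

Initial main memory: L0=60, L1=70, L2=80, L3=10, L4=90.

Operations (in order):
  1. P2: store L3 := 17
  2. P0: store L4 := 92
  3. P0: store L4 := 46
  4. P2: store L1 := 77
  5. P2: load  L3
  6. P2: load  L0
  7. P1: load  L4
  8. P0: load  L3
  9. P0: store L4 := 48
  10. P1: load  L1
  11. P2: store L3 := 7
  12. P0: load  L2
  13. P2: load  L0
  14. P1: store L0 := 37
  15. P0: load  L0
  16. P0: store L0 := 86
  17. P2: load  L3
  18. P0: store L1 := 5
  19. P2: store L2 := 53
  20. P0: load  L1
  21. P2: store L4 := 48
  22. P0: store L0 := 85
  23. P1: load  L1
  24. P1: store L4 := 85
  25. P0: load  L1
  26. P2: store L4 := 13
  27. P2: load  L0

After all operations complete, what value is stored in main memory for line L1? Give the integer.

memory[L1] = 77

  op1 P2: store L3 := 17 → I/I/M on L3; bus BusRdX; mem=10
  op2 P0: store L4 := 92 → M/I/I on L4; bus BusRdX; mem=90
  op3 P0: store L4 := 46 → M/I/I on L4; bus (none); mem=90
  op4 P2: store L1 := 77 → I/I/M on L1; bus BusRdX; mem=70
  op5 P2: load  L3 → I/I/M on L3; bus (none); mem=10
  op6 P2: load  L0 → I/I/E on L0; bus BusRd; mem=60
  op7 P1: load  L4 → O/S/I on L4; bus BusRd; mem=90
  op8 P0: load  L3 → S/I/O on L3; bus BusRd; mem=10
  op9 P0: store L4 := 48 → M/I/I on L4; bus BusUpgr; mem=90
  op10 P1: load  L1 → I/S/O on L1; bus BusRd; mem=70
  op11 P2: store L3 := 7 → I/I/M on L3; bus BusUpgr; mem=10
  op12 P0: load  L2 → E/I/I on L2; bus BusRd; mem=80
  op13 P2: load  L0 → I/I/E on L0; bus (none); mem=60
  op14 P1: store L0 := 37 → I/M/I on L0; bus BusRdX; mem=60
  op15 P0: load  L0 → S/O/I on L0; bus BusRd; mem=60
  op16 P0: store L0 := 86 → M/I/I on L0; bus BusUpgr Flush; mem=37
  op17 P2: load  L3 → I/I/M on L3; bus (none); mem=10
  op18 P0: store L1 := 5 → M/I/I on L1; bus BusRdX Flush; mem=77
  op19 P2: store L2 := 53 → I/I/M on L2; bus BusRdX; mem=80
  op20 P0: load  L1 → M/I/I on L1; bus (none); mem=77
  op21 P2: store L4 := 48 → I/I/M on L4; bus BusRdX Flush; mem=48
  op22 P0: store L0 := 85 → M/I/I on L0; bus (none); mem=37
  op23 P1: load  L1 → O/S/I on L1; bus BusRd; mem=77
  op24 P1: store L4 := 85 → I/M/I on L4; bus BusRdX Flush; mem=48
  op25 P0: load  L1 → O/S/I on L1; bus (none); mem=77
  op26 P2: store L4 := 13 → I/I/M on L4; bus BusRdX Flush; mem=85
  op27 P2: load  L0 → O/I/S on L0; bus BusRd; mem=37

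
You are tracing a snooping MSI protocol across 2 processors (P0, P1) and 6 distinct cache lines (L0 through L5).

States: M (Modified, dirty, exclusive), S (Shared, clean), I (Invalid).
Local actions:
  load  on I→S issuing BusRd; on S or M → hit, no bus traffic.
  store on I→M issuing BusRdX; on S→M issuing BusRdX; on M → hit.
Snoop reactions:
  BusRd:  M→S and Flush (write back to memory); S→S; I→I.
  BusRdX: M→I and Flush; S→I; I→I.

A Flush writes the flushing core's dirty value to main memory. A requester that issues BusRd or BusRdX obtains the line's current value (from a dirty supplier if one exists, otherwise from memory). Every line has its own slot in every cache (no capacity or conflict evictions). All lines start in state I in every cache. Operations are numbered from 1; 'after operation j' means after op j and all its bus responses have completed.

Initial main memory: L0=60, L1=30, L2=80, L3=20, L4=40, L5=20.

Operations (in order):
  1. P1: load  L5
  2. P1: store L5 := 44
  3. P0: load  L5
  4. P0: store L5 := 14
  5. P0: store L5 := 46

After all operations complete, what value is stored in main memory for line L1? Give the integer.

memory[L1] = 30

[1] P1: load  L5 | P0:I, P1:S(20) | bus: BusRd
[2] P1: store L5 := 44 | P0:I, P1:M(44) | bus: BusRdX
[3] P0: load  L5 | P0:S(44), P1:S(44) | bus: BusRd,Flush
[4] P0: store L5 := 14 | P0:M(14), P1:I | bus: BusRdX
[5] P0: store L5 := 46 | P0:M(46), P1:I | bus: none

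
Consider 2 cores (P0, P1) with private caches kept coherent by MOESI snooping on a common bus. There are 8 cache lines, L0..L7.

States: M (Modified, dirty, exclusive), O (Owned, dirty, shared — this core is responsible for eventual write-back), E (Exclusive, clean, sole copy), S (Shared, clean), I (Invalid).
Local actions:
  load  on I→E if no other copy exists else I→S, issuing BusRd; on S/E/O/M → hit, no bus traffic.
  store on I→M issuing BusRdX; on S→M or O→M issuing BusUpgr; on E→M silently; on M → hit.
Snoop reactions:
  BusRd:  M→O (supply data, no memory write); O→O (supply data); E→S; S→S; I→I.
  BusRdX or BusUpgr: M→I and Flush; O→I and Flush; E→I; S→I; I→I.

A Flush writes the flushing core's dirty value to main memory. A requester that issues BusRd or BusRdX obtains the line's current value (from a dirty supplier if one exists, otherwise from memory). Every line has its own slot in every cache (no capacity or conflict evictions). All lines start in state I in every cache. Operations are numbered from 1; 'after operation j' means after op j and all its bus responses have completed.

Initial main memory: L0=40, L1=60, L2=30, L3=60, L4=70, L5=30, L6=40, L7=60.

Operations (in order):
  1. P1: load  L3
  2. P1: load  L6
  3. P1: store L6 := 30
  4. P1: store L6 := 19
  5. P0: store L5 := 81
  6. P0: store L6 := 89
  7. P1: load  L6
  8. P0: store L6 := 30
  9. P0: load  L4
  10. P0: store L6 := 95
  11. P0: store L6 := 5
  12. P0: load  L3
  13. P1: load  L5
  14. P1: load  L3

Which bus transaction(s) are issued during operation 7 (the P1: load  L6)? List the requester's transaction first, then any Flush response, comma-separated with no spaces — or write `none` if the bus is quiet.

1. P1: load  L3  bus=[BusRd]  L3: P0=I P1=E  mem[L3]=60
2. P1: load  L6  bus=[BusRd]  L6: P0=I P1=E  mem[L6]=40
3. P1: store L6 := 30  bus=[-]  L6: P0=I P1=M  mem[L6]=40
4. P1: store L6 := 19  bus=[-]  L6: P0=I P1=M  mem[L6]=40
5. P0: store L5 := 81  bus=[BusRdX]  L5: P0=M P1=I  mem[L5]=30
6. P0: store L6 := 89  bus=[BusRdX,Flush]  L6: P0=M P1=I  mem[L6]=19
7. P1: load  L6  bus=[BusRd]  L6: P0=O P1=S  mem[L6]=19
8. P0: store L6 := 30  bus=[BusUpgr]  L6: P0=M P1=I  mem[L6]=19
9. P0: load  L4  bus=[BusRd]  L4: P0=E P1=I  mem[L4]=70
10. P0: store L6 := 95  bus=[-]  L6: P0=M P1=I  mem[L6]=19
11. P0: store L6 := 5  bus=[-]  L6: P0=M P1=I  mem[L6]=19
12. P0: load  L3  bus=[BusRd]  L3: P0=S P1=S  mem[L3]=60
13. P1: load  L5  bus=[BusRd]  L5: P0=O P1=S  mem[L5]=30
14. P1: load  L3  bus=[-]  L3: P0=S P1=S  mem[L3]=60

bus = BusRd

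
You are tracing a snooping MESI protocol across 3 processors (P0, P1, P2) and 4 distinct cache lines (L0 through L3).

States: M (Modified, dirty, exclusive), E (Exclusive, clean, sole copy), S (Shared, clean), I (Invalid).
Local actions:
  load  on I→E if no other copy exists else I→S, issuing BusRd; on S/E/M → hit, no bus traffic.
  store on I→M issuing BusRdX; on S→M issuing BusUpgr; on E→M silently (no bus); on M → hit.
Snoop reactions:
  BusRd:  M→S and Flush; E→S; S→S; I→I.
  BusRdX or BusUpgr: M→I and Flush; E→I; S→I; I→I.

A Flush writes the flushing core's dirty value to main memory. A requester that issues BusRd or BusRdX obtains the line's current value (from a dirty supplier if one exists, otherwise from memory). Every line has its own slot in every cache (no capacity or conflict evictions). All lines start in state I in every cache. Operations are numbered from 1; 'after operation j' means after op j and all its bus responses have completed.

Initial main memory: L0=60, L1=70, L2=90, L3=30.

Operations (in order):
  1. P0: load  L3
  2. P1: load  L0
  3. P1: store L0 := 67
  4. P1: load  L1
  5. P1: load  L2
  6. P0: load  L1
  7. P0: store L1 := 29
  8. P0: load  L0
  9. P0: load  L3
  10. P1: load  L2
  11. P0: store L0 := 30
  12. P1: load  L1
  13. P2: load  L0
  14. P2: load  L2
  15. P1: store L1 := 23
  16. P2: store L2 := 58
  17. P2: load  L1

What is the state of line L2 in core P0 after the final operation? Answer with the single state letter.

state = I

  op1 P0: load  L3 → E/I/I on L3; bus BusRd; mem=30
  op2 P1: load  L0 → I/E/I on L0; bus BusRd; mem=60
  op3 P1: store L0 := 67 → I/M/I on L0; bus (none); mem=60
  op4 P1: load  L1 → I/E/I on L1; bus BusRd; mem=70
  op5 P1: load  L2 → I/E/I on L2; bus BusRd; mem=90
  op6 P0: load  L1 → S/S/I on L1; bus BusRd; mem=70
  op7 P0: store L1 := 29 → M/I/I on L1; bus BusUpgr; mem=70
  op8 P0: load  L0 → S/S/I on L0; bus BusRd Flush; mem=67
  op9 P0: load  L3 → E/I/I on L3; bus (none); mem=30
  op10 P1: load  L2 → I/E/I on L2; bus (none); mem=90
  op11 P0: store L0 := 30 → M/I/I on L0; bus BusUpgr; mem=67
  op12 P1: load  L1 → S/S/I on L1; bus BusRd Flush; mem=29
  op13 P2: load  L0 → S/I/S on L0; bus BusRd Flush; mem=30
  op14 P2: load  L2 → I/S/S on L2; bus BusRd; mem=90
  op15 P1: store L1 := 23 → I/M/I on L1; bus BusUpgr; mem=29
  op16 P2: store L2 := 58 → I/I/M on L2; bus BusUpgr; mem=90
  op17 P2: load  L1 → I/S/S on L1; bus BusRd Flush; mem=23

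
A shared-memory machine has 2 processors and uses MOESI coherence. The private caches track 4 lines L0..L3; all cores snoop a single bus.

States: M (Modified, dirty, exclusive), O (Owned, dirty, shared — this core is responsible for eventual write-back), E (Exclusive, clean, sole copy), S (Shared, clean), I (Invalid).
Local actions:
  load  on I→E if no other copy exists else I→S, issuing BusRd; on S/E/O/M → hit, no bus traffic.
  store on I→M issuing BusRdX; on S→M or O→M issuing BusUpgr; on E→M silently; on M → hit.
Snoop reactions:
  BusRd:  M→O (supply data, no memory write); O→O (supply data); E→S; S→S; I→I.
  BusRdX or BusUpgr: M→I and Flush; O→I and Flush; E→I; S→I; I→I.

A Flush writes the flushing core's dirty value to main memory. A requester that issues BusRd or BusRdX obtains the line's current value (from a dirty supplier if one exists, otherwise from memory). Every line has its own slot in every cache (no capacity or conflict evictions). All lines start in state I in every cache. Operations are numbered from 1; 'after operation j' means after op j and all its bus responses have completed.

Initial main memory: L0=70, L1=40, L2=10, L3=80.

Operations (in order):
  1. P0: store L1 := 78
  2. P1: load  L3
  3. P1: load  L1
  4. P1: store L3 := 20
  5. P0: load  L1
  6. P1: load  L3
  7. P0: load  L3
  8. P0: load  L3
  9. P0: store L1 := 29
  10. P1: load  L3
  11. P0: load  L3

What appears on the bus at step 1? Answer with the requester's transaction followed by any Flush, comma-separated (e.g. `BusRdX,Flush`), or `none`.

bus = BusRdX

  op1 P0: store L1 := 78 → M/I on L1; bus BusRdX; mem=40
  op2 P1: load  L3 → I/E on L3; bus BusRd; mem=80
  op3 P1: load  L1 → O/S on L1; bus BusRd; mem=40
  op4 P1: store L3 := 20 → I/M on L3; bus (none); mem=80
  op5 P0: load  L1 → O/S on L1; bus (none); mem=40
  op6 P1: load  L3 → I/M on L3; bus (none); mem=80
  op7 P0: load  L3 → S/O on L3; bus BusRd; mem=80
  op8 P0: load  L3 → S/O on L3; bus (none); mem=80
  op9 P0: store L1 := 29 → M/I on L1; bus BusUpgr; mem=40
  op10 P1: load  L3 → S/O on L3; bus (none); mem=80
  op11 P0: load  L3 → S/O on L3; bus (none); mem=80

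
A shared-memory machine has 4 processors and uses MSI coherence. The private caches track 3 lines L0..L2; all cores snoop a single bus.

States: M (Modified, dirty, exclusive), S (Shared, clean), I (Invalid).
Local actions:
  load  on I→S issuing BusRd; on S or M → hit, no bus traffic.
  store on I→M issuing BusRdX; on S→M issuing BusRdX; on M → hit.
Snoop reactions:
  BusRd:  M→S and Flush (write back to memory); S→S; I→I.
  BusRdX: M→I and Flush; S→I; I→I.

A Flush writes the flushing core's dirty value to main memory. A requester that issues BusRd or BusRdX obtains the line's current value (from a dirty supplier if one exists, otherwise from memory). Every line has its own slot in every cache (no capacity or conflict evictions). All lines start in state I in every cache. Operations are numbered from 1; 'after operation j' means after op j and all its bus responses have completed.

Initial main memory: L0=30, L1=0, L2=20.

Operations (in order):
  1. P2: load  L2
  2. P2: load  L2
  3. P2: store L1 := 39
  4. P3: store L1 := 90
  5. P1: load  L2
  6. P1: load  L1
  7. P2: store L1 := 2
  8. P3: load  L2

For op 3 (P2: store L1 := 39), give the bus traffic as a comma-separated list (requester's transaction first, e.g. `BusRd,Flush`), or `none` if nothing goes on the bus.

[1] P2: load  L2 | P0:I, P1:I, P2:S(20), P3:I | bus: BusRd
[2] P2: load  L2 | P0:I, P1:I, P2:S(20), P3:I | bus: none
[3] P2: store L1 := 39 | P0:I, P1:I, P2:M(39), P3:I | bus: BusRdX
[4] P3: store L1 := 90 | P0:I, P1:I, P2:I, P3:M(90) | bus: BusRdX,Flush
[5] P1: load  L2 | P0:I, P1:S(20), P2:S(20), P3:I | bus: BusRd
[6] P1: load  L1 | P0:I, P1:S(90), P2:I, P3:S(90) | bus: BusRd,Flush
[7] P2: store L1 := 2 | P0:I, P1:I, P2:M(2), P3:I | bus: BusRdX
[8] P3: load  L2 | P0:I, P1:S(20), P2:S(20), P3:S(20) | bus: BusRd

bus = BusRdX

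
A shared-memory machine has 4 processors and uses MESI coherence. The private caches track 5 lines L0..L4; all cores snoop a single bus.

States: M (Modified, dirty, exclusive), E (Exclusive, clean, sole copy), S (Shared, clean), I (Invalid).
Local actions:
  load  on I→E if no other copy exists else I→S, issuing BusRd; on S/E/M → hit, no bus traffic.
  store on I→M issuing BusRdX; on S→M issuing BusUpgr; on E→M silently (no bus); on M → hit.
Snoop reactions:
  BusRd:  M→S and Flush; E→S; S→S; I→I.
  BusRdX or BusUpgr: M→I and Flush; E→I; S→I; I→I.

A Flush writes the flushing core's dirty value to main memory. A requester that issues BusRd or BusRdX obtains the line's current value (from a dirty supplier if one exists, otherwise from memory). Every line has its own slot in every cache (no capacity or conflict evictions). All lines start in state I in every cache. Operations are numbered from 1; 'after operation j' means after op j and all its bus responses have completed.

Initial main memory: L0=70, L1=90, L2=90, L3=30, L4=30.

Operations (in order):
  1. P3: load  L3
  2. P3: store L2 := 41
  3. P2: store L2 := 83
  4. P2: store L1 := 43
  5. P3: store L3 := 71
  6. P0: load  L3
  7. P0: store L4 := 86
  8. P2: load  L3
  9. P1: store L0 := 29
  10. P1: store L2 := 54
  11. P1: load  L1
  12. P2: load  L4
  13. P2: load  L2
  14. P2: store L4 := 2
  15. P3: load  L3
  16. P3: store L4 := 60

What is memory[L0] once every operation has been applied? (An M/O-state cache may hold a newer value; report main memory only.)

memory[L0] = 70

  op1 P3: load  L3 → I/I/I/E on L3; bus BusRd; mem=30
  op2 P3: store L2 := 41 → I/I/I/M on L2; bus BusRdX; mem=90
  op3 P2: store L2 := 83 → I/I/M/I on L2; bus BusRdX Flush; mem=41
  op4 P2: store L1 := 43 → I/I/M/I on L1; bus BusRdX; mem=90
  op5 P3: store L3 := 71 → I/I/I/M on L3; bus (none); mem=30
  op6 P0: load  L3 → S/I/I/S on L3; bus BusRd Flush; mem=71
  op7 P0: store L4 := 86 → M/I/I/I on L4; bus BusRdX; mem=30
  op8 P2: load  L3 → S/I/S/S on L3; bus BusRd; mem=71
  op9 P1: store L0 := 29 → I/M/I/I on L0; bus BusRdX; mem=70
  op10 P1: store L2 := 54 → I/M/I/I on L2; bus BusRdX Flush; mem=83
  op11 P1: load  L1 → I/S/S/I on L1; bus BusRd Flush; mem=43
  op12 P2: load  L4 → S/I/S/I on L4; bus BusRd Flush; mem=86
  op13 P2: load  L2 → I/S/S/I on L2; bus BusRd Flush; mem=54
  op14 P2: store L4 := 2 → I/I/M/I on L4; bus BusUpgr; mem=86
  op15 P3: load  L3 → S/I/S/S on L3; bus (none); mem=71
  op16 P3: store L4 := 60 → I/I/I/M on L4; bus BusRdX Flush; mem=2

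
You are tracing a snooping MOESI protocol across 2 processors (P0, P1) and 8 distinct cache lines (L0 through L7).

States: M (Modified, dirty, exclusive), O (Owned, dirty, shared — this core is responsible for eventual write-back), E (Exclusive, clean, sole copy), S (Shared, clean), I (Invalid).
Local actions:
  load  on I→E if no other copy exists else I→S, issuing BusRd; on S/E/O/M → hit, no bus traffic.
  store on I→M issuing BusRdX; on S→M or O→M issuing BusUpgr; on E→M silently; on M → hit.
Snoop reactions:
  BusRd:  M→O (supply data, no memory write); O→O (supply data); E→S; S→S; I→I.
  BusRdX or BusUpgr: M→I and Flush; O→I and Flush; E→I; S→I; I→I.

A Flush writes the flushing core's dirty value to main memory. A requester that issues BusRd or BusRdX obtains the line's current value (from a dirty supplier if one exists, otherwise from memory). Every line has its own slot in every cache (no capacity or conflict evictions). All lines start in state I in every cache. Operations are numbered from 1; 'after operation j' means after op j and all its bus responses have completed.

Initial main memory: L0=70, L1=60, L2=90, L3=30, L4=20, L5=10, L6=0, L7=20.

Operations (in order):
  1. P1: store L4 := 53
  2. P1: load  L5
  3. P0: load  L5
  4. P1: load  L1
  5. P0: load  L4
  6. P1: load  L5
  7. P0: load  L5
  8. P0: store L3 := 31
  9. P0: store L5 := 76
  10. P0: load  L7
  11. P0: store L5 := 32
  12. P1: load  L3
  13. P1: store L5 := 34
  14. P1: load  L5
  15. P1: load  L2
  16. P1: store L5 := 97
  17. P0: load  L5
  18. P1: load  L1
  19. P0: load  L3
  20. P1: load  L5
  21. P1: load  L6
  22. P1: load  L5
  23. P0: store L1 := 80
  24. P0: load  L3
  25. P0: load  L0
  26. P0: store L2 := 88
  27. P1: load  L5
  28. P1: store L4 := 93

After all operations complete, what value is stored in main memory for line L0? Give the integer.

  op1 P1: store L4 := 53 → I/M on L4; bus BusRdX; mem=20
  op2 P1: load  L5 → I/E on L5; bus BusRd; mem=10
  op3 P0: load  L5 → S/S on L5; bus BusRd; mem=10
  op4 P1: load  L1 → I/E on L1; bus BusRd; mem=60
  op5 P0: load  L4 → S/O on L4; bus BusRd; mem=20
  op6 P1: load  L5 → S/S on L5; bus (none); mem=10
  op7 P0: load  L5 → S/S on L5; bus (none); mem=10
  op8 P0: store L3 := 31 → M/I on L3; bus BusRdX; mem=30
  op9 P0: store L5 := 76 → M/I on L5; bus BusUpgr; mem=10
  op10 P0: load  L7 → E/I on L7; bus BusRd; mem=20
  op11 P0: store L5 := 32 → M/I on L5; bus (none); mem=10
  op12 P1: load  L3 → O/S on L3; bus BusRd; mem=30
  op13 P1: store L5 := 34 → I/M on L5; bus BusRdX Flush; mem=32
  op14 P1: load  L5 → I/M on L5; bus (none); mem=32
  op15 P1: load  L2 → I/E on L2; bus BusRd; mem=90
  op16 P1: store L5 := 97 → I/M on L5; bus (none); mem=32
  op17 P0: load  L5 → S/O on L5; bus BusRd; mem=32
  op18 P1: load  L1 → I/E on L1; bus (none); mem=60
  op19 P0: load  L3 → O/S on L3; bus (none); mem=30
  op20 P1: load  L5 → S/O on L5; bus (none); mem=32
  op21 P1: load  L6 → I/E on L6; bus BusRd; mem=0
  op22 P1: load  L5 → S/O on L5; bus (none); mem=32
  op23 P0: store L1 := 80 → M/I on L1; bus BusRdX; mem=60
  op24 P0: load  L3 → O/S on L3; bus (none); mem=30
  op25 P0: load  L0 → E/I on L0; bus BusRd; mem=70
  op26 P0: store L2 := 88 → M/I on L2; bus BusRdX; mem=90
  op27 P1: load  L5 → S/O on L5; bus (none); mem=32
  op28 P1: store L4 := 93 → I/M on L4; bus BusUpgr; mem=20

memory[L0] = 70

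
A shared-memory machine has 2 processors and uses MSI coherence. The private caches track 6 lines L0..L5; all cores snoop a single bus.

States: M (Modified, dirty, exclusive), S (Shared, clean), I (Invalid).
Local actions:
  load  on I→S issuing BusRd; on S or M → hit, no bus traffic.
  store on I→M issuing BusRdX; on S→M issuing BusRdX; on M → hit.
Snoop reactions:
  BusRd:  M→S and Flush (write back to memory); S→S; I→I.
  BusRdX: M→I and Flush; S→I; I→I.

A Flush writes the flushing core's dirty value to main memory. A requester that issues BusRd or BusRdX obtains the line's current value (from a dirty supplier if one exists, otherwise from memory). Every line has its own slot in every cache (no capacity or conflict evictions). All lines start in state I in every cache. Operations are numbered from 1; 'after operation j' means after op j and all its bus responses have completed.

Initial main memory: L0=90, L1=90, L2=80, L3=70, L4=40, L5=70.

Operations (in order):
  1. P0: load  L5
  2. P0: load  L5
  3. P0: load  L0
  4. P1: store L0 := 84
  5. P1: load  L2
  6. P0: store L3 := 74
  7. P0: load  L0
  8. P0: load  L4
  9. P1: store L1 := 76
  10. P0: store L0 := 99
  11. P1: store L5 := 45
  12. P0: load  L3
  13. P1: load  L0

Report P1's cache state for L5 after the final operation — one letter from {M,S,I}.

1. P0: load  L5  bus=[BusRd]  L5: P0=S P1=I  mem[L5]=70
2. P0: load  L5  bus=[-]  L5: P0=S P1=I  mem[L5]=70
3. P0: load  L0  bus=[BusRd]  L0: P0=S P1=I  mem[L0]=90
4. P1: store L0 := 84  bus=[BusRdX]  L0: P0=I P1=M  mem[L0]=90
5. P1: load  L2  bus=[BusRd]  L2: P0=I P1=S  mem[L2]=80
6. P0: store L3 := 74  bus=[BusRdX]  L3: P0=M P1=I  mem[L3]=70
7. P0: load  L0  bus=[BusRd,Flush]  L0: P0=S P1=S  mem[L0]=84
8. P0: load  L4  bus=[BusRd]  L4: P0=S P1=I  mem[L4]=40
9. P1: store L1 := 76  bus=[BusRdX]  L1: P0=I P1=M  mem[L1]=90
10. P0: store L0 := 99  bus=[BusRdX]  L0: P0=M P1=I  mem[L0]=84
11. P1: store L5 := 45  bus=[BusRdX]  L5: P0=I P1=M  mem[L5]=70
12. P0: load  L3  bus=[-]  L3: P0=M P1=I  mem[L3]=70
13. P1: load  L0  bus=[BusRd,Flush]  L0: P0=S P1=S  mem[L0]=99

state = M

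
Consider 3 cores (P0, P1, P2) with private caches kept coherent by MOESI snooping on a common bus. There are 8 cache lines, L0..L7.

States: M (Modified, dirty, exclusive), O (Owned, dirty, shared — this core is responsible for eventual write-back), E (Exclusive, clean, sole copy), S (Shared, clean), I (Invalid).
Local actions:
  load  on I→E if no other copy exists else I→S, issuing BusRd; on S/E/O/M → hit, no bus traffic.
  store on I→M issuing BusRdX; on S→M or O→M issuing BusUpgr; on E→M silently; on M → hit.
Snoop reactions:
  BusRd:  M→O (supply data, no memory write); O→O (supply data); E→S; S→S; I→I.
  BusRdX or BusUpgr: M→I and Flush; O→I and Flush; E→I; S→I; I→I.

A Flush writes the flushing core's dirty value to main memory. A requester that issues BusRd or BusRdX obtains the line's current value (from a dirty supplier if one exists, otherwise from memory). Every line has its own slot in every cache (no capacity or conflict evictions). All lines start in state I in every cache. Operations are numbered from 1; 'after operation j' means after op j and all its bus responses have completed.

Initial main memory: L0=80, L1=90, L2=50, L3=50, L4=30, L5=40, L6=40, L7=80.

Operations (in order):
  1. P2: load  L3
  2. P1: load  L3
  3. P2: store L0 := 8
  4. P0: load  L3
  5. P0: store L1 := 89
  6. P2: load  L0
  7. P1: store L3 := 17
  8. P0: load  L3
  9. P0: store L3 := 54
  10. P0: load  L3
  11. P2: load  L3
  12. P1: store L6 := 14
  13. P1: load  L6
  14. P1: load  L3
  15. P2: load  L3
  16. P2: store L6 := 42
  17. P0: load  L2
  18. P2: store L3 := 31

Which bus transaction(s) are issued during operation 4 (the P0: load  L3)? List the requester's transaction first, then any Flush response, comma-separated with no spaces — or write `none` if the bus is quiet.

bus = BusRd

1. P2: load  L3  bus=[BusRd]  L3: P0=I P1=I P2=E  mem[L3]=50
2. P1: load  L3  bus=[BusRd]  L3: P0=I P1=S P2=S  mem[L3]=50
3. P2: store L0 := 8  bus=[BusRdX]  L0: P0=I P1=I P2=M  mem[L0]=80
4. P0: load  L3  bus=[BusRd]  L3: P0=S P1=S P2=S  mem[L3]=50
5. P0: store L1 := 89  bus=[BusRdX]  L1: P0=M P1=I P2=I  mem[L1]=90
6. P2: load  L0  bus=[-]  L0: P0=I P1=I P2=M  mem[L0]=80
7. P1: store L3 := 17  bus=[BusUpgr]  L3: P0=I P1=M P2=I  mem[L3]=50
8. P0: load  L3  bus=[BusRd]  L3: P0=S P1=O P2=I  mem[L3]=50
9. P0: store L3 := 54  bus=[BusUpgr,Flush]  L3: P0=M P1=I P2=I  mem[L3]=17
10. P0: load  L3  bus=[-]  L3: P0=M P1=I P2=I  mem[L3]=17
11. P2: load  L3  bus=[BusRd]  L3: P0=O P1=I P2=S  mem[L3]=17
12. P1: store L6 := 14  bus=[BusRdX]  L6: P0=I P1=M P2=I  mem[L6]=40
13. P1: load  L6  bus=[-]  L6: P0=I P1=M P2=I  mem[L6]=40
14. P1: load  L3  bus=[BusRd]  L3: P0=O P1=S P2=S  mem[L3]=17
15. P2: load  L3  bus=[-]  L3: P0=O P1=S P2=S  mem[L3]=17
16. P2: store L6 := 42  bus=[BusRdX,Flush]  L6: P0=I P1=I P2=M  mem[L6]=14
17. P0: load  L2  bus=[BusRd]  L2: P0=E P1=I P2=I  mem[L2]=50
18. P2: store L3 := 31  bus=[BusUpgr,Flush]  L3: P0=I P1=I P2=M  mem[L3]=54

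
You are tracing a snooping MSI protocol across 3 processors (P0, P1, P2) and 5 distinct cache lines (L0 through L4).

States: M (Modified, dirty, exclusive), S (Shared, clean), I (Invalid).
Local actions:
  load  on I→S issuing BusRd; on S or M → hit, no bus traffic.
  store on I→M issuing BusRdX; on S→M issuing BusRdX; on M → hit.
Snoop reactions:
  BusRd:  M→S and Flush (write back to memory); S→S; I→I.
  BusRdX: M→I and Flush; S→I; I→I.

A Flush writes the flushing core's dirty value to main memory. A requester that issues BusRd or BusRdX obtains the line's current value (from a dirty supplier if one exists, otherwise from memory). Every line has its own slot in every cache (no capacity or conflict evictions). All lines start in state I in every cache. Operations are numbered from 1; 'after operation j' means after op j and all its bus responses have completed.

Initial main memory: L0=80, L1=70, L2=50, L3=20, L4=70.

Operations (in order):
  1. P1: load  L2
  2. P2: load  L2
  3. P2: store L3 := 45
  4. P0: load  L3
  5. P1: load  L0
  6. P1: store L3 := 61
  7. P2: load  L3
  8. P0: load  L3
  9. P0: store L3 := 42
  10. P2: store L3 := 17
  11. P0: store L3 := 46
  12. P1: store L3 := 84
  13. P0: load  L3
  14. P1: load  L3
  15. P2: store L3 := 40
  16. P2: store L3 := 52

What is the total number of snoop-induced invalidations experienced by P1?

invalidations = 2

  op1 P1: load  L2 → I/S/I on L2; bus BusRd; mem=50
  op2 P2: load  L2 → I/S/S on L2; bus BusRd; mem=50
  op3 P2: store L3 := 45 → I/I/M on L3; bus BusRdX; mem=20
  op4 P0: load  L3 → S/I/S on L3; bus BusRd Flush; mem=45
  op5 P1: load  L0 → I/S/I on L0; bus BusRd; mem=80
  op6 P1: store L3 := 61 → I/M/I on L3; bus BusRdX; mem=45
  op7 P2: load  L3 → I/S/S on L3; bus BusRd Flush; mem=61
  op8 P0: load  L3 → S/S/S on L3; bus BusRd; mem=61
  op9 P0: store L3 := 42 → M/I/I on L3; bus BusRdX; mem=61
  op10 P2: store L3 := 17 → I/I/M on L3; bus BusRdX Flush; mem=42
  op11 P0: store L3 := 46 → M/I/I on L3; bus BusRdX Flush; mem=17
  op12 P1: store L3 := 84 → I/M/I on L3; bus BusRdX Flush; mem=46
  op13 P0: load  L3 → S/S/I on L3; bus BusRd Flush; mem=84
  op14 P1: load  L3 → S/S/I on L3; bus (none); mem=84
  op15 P2: store L3 := 40 → I/I/M on L3; bus BusRdX; mem=84
  op16 P2: store L3 := 52 → I/I/M on L3; bus (none); mem=84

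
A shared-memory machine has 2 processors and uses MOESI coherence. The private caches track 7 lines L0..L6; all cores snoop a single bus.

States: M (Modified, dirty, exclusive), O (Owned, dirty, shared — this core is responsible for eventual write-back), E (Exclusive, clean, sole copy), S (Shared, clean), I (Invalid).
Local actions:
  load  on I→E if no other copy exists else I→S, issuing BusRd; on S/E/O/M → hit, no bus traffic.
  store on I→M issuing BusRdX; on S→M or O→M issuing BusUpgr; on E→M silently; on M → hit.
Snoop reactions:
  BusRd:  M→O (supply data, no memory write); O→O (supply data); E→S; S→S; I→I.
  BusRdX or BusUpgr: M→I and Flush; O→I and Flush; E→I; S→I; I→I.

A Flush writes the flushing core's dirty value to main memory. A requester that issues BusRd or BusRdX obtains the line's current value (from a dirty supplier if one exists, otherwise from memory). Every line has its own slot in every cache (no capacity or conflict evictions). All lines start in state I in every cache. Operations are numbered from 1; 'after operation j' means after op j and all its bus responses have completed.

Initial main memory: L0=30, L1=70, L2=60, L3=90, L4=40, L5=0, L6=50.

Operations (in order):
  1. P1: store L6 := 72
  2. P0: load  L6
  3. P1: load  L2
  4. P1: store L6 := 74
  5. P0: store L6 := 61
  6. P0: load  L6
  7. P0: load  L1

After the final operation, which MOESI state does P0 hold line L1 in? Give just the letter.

step 1: P1: store L6 := 72  ⟶  IM  (L6)  txn=BusRdX  M[L6]=50
step 2: P0: load  L6  ⟶  SO  (L6)  txn=BusRd  M[L6]=50
step 3: P1: load  L2  ⟶  IE  (L2)  txn=BusRd  M[L2]=60
step 4: P1: store L6 := 74  ⟶  IM  (L6)  txn=BusUpgr  M[L6]=50
step 5: P0: store L6 := 61  ⟶  MI  (L6)  txn=BusRdX+Flush  M[L6]=74
step 6: P0: load  L6  ⟶  MI  (L6)  txn=∅  M[L6]=74
step 7: P0: load  L1  ⟶  EI  (L1)  txn=BusRd  M[L1]=70

state = E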